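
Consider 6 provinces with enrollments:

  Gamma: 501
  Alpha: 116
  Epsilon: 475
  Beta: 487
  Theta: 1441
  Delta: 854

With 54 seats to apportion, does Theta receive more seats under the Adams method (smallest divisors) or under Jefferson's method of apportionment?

Adams: Gamma 7, Alpha 2, Epsilon 7, Beta 7, Theta 19, Delta 12.
Jefferson: Gamma 7, Alpha 1, Epsilon 6, Beta 7, Theta 21, Delta 12.
Theta gets 19 under Adams and 21 under Jefferson.

Jefferson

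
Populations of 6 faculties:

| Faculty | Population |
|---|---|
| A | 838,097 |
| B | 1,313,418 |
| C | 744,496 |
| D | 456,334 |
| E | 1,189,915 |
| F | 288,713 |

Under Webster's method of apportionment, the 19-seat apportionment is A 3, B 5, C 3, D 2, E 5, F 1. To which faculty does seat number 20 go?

Priority for the next seat is population ÷ (current seats + 0.5).
Priorities: A 239456.286, B 238803.273, C 212713.143, D 182533.600, E 216348.182, F 192475.333.
Highest priority: A.

A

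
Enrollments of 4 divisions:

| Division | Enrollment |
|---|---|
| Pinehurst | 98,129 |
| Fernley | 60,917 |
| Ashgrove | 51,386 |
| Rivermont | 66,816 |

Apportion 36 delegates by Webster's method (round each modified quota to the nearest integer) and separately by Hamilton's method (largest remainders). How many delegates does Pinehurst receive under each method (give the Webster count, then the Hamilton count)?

12 and 13

Webster: Pinehurst 12, Fernley 8, Ashgrove 7, Rivermont 9.
Hamilton: Pinehurst 13, Fernley 8, Ashgrove 6, Rivermont 9.
Pinehurst gets 12 under Webster and 13 under Hamilton.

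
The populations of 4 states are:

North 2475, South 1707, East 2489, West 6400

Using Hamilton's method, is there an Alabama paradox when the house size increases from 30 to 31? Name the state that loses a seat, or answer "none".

At 30 seats: North 5, South 4, East 6, West 15.
At 31 seats: North 6, South 4, East 6, West 15.
No state's allocation decreased.

none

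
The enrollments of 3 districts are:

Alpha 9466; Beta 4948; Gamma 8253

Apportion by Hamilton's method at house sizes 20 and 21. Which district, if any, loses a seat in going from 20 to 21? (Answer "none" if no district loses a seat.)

At 20 seats: Alpha 8, Beta 5, Gamma 7.
At 21 seats: Alpha 9, Beta 4, Gamma 8.
Beta drops from 5 to 4.

Beta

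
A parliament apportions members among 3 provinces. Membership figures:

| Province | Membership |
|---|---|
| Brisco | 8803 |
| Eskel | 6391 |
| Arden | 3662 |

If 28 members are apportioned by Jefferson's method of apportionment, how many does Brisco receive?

13

Standard divisor 18856/28 ≈ 673.429; standard quotas: Brisco 13.072, Eskel 9.490, Arden 5.438.
Rounding down gives 13, 9, 5 = 27 seats, so the divisor must be adjusted.
With modified divisor 630: modified quotas Brisco 13.973, Eskel 10.144, Arden 5.813.
Rounding down: Brisco 13, Eskel 10, Arden 5 (total 28).
Brisco receives 13.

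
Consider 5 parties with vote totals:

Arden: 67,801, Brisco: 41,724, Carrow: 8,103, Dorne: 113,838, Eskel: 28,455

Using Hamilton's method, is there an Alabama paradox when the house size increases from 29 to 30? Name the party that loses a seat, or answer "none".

none

At 29 seats: Arden 7, Brisco 5, Carrow 1, Dorne 13, Eskel 3.
At 30 seats: Arden 8, Brisco 5, Carrow 1, Dorne 13, Eskel 3.
No party's allocation decreased.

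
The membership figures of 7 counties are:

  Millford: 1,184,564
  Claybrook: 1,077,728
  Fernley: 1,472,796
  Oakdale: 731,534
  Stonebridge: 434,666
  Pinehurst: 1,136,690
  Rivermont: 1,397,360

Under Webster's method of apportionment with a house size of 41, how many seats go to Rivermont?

Standard divisor 7435338/41 ≈ 181349.707; standard quotas: Millford 6.532, Claybrook 5.943, Fernley 8.121, Oakdale 4.034, Stonebridge 2.397, Pinehurst 6.268, Rivermont 7.705.
Rounding to the nearest integer gives Millford 7, Claybrook 6, Fernley 8, Oakdale 4, Stonebridge 2, Pinehurst 6, Rivermont 8 — total 41, matching the house size, so no adjustment is needed.
Rivermont receives 8.

8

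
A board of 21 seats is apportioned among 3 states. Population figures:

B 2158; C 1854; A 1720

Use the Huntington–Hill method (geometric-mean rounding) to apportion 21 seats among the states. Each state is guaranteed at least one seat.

B: 8, C: 7, A: 6

With divisor 276: modified quotas B 7.819, C 6.717, A 6.232.
Geometric-mean thresholds: B √(7·8)=7.483, C √(6·7)=6.481, A √(6·7)=6.481.
Each quota rounded against its threshold gives B 8, C 7, A 6 (total 21).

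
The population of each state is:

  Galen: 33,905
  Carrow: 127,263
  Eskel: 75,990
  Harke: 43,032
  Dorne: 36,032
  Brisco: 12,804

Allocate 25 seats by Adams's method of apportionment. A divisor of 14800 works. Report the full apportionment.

With modified divisor 14800: modified quotas Galen 2.291, Carrow 8.599, Eskel 5.134, Harke 2.908, Dorne 2.435, Brisco 0.865.
Rounding up: Galen 3, Carrow 9, Eskel 6, Harke 3, Dorne 3, Brisco 1 (total 25).

Galen 3; Carrow 9; Eskel 6; Harke 3; Dorne 3; Brisco 1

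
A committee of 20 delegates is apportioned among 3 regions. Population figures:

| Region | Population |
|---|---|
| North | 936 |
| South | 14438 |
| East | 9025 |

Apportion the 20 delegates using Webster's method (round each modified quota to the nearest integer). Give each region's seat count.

Standard divisor 24399/20 ≈ 1219.95; standard quotas: North 0.767, South 11.835, East 7.398.
Rounding to the nearest integer gives North 1, South 12, East 7 — total 20, matching the house size, so no adjustment is needed.

North 1; South 12; East 7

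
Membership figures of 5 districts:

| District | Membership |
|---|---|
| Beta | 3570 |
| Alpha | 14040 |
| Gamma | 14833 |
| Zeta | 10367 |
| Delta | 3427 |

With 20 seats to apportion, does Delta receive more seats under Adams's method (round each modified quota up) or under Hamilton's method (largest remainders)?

Adams

Adams: Beta 2, Alpha 6, Gamma 6, Zeta 4, Delta 2.
Hamilton: Beta 2, Alpha 6, Gamma 6, Zeta 5, Delta 1.
Delta gets 2 under Adams and 1 under Hamilton.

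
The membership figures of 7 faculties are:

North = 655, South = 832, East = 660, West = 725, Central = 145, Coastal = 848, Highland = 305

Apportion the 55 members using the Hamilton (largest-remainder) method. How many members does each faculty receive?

The standard divisor is 4170/55 ≈ 75.818.
Standard quotas: North 8.639, South 10.974, East 8.705, West 9.562, Central 1.912, Coastal 11.185, Highland 4.023.
Lower quotas: North 8, South 10, East 8, West 9, Central 1, Coastal 11, Highland 4 (sum 51, leaving 4 seats).
Remainders in descending order: South 0.974, Central 0.912, East 0.705, North 0.639, West 0.562, Coastal 0.185, Highland 0.023.
The surplus seats go to South, Central, East, North.

North=9, South=11, East=9, West=9, Central=2, Coastal=11, Highland=4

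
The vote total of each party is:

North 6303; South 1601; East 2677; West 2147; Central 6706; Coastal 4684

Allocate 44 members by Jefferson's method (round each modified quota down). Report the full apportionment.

North 12, South 3, East 5, West 4, Central 12, Coastal 8

Standard divisor 24118/44 ≈ 548.136; standard quotas: North 11.499, South 2.921, East 4.884, West 3.917, Central 12.234, Coastal 8.545.
Rounding down gives 11, 2, 4, 3, 12, 8 = 40 seats, so the divisor must be adjusted.
With modified divisor 523: modified quotas North 12.052, South 3.061, East 5.119, West 4.105, Central 12.822, Coastal 8.956.
Rounding down: North 12, South 3, East 5, West 4, Central 12, Coastal 8 (total 44).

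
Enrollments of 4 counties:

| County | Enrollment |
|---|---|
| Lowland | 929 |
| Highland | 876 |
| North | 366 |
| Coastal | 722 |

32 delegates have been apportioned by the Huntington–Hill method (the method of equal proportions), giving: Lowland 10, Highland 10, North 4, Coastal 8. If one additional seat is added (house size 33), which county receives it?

Priority for the next seat is population ÷ (√(s·(s+1))).
Priorities: Lowland 88.577, Highland 83.523, North 81.840, Coastal 85.089.
Highest priority: Lowland.

Lowland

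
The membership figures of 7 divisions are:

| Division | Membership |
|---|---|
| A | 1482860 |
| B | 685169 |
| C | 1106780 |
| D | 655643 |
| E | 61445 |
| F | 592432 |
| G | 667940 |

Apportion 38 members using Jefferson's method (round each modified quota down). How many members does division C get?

8

Standard divisor 5252269/38 ≈ 138217.605; standard quotas: A 10.728, B 4.957, C 8.008, D 4.744, E 0.445, F 4.286, G 4.833.
Rounding down gives 10, 4, 8, 4, 0, 4, 4 = 34 seats, so the divisor must be adjusted.
With modified divisor 127400: modified quotas A 11.639, B 5.378, C 8.687, D 5.146, E 0.482, F 4.650, G 5.243.
Rounding down: A 11, B 5, C 8, D 5, E 0, F 4, G 5 (total 38).
C receives 8.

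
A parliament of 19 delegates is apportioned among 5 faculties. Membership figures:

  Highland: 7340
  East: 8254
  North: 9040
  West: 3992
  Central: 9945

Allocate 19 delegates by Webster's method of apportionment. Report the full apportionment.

Standard divisor 38571/19 ≈ 2030.053; standard quotas: Highland 3.616, East 4.066, North 4.453, West 1.966, Central 4.899.
Rounding to the nearest integer gives Highland 4, East 4, North 4, West 2, Central 5 — total 19, matching the house size, so no adjustment is needed.

Highland=4, East=4, North=4, West=2, Central=5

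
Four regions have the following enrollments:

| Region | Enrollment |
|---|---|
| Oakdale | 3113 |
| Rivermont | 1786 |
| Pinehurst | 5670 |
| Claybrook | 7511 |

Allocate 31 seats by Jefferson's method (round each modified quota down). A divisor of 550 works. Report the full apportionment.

Oakdale: 5, Rivermont: 3, Pinehurst: 10, Claybrook: 13

With modified divisor 550: modified quotas Oakdale 5.660, Rivermont 3.247, Pinehurst 10.309, Claybrook 13.656.
Rounding down: Oakdale 5, Rivermont 3, Pinehurst 10, Claybrook 13 (total 31).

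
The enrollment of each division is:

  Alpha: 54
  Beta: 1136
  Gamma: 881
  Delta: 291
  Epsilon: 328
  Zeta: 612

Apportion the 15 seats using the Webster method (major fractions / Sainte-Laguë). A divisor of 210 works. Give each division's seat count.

With modified divisor 210: modified quotas Alpha 0.257, Beta 5.410, Gamma 4.195, Delta 1.386, Epsilon 1.562, Zeta 2.914.
Rounding to the nearest integer: Alpha 0, Beta 5, Gamma 4, Delta 1, Epsilon 2, Zeta 3 (total 15).

Alpha 0, Beta 5, Gamma 4, Delta 1, Epsilon 2, Zeta 3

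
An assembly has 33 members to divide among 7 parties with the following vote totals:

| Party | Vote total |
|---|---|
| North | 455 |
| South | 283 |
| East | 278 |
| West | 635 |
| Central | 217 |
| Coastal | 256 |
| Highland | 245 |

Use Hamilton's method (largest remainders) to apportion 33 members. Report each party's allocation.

Standard divisor: 2369 ÷ 33 ≈ 71.788.
Standard quotas: North 6.338, South 3.942, East 3.873, West 8.846, Central 3.023, Coastal 3.566, Highland 3.413.
Lower quotas: North 6, South 3, East 3, West 8, Central 3, Coastal 3, Highland 3 (sum 29, leaving 4 seats).
Remainders in descending order: South 0.942, East 0.873, West 0.846, Coastal 0.566, Highland 0.413, North 0.338, Central 0.023.
The surplus seats go to South, East, West, Coastal.

North=6; South=4; East=4; West=9; Central=3; Coastal=4; Highland=3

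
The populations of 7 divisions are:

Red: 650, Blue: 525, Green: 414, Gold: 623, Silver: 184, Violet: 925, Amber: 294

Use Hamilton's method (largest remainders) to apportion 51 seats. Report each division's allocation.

Red 9; Blue 7; Green 6; Gold 9; Silver 3; Violet 13; Amber 4

Standard divisor: 3615 ÷ 51 ≈ 70.882.
Standard quotas: Red 9.170, Blue 7.407, Green 5.841, Gold 8.789, Silver 2.596, Violet 13.050, Amber 4.148.
Lower quotas: Red 9, Blue 7, Green 5, Gold 8, Silver 2, Violet 13, Amber 4 (sum 48, leaving 3 seats).
Remainders in descending order: Green 0.841, Gold 0.789, Silver 0.596, Blue 0.407, Red 0.170, Amber 0.148, Violet 0.050.
The surplus seats go to Green, Gold, Silver.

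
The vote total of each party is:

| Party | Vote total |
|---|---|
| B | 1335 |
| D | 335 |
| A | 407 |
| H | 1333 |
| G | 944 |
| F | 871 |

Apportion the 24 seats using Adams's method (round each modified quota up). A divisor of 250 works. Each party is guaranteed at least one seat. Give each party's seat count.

B=6, D=2, A=2, H=6, G=4, F=4

With modified divisor 250: modified quotas B 5.340, D 1.340, A 1.628, H 5.332, G 3.776, F 3.484.
Rounding up: B 6, D 2, A 2, H 6, G 4, F 4 (total 24).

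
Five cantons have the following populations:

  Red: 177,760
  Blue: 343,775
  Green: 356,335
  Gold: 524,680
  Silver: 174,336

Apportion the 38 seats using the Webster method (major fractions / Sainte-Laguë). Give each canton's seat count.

Standard divisor 1576886/38 ≈ 41497; standard quotas: Red 4.284, Blue 8.284, Green 8.587, Gold 12.644, Silver 4.201.
Rounding to the nearest integer gives Red 4, Blue 8, Green 9, Gold 13, Silver 4 — total 38, matching the house size, so no adjustment is needed.

Red 4; Blue 8; Green 9; Gold 13; Silver 4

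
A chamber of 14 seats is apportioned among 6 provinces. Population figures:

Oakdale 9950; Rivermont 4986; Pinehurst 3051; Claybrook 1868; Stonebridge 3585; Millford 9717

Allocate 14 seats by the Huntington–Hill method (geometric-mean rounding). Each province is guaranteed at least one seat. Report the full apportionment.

Oakdale 4, Rivermont 2, Pinehurst 1, Claybrook 1, Stonebridge 2, Millford 4

With divisor 2380: modified quotas Oakdale 4.181, Rivermont 2.095, Pinehurst 1.282, Claybrook 0.785, Stonebridge 1.506, Millford 4.083.
Geometric-mean thresholds: Oakdale √(4·5)=4.472, Rivermont √(2·3)=2.449, Pinehurst √(1·2)=1.414, Claybrook (min 1), Stonebridge √(1·2)=1.414, Millford √(4·5)=4.472.
Each quota rounded against its threshold gives Oakdale 4, Rivermont 2, Pinehurst 1, Claybrook 1, Stonebridge 2, Millford 4 (total 14).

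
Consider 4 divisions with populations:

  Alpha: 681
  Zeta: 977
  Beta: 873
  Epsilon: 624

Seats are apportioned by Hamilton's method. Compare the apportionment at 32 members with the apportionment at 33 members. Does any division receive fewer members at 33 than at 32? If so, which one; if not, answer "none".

none

At 32 seats: Alpha 7, Zeta 10, Beta 9, Epsilon 6.
At 33 seats: Alpha 7, Zeta 10, Beta 9, Epsilon 7.
No division's allocation decreased.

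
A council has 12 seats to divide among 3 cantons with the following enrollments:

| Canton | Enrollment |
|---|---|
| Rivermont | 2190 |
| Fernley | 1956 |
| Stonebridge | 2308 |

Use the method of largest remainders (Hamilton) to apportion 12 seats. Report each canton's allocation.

Standard divisor: 6454 ÷ 12 ≈ 537.833.
Standard quotas: Rivermont 4.072, Fernley 3.637, Stonebridge 4.291.
Lower quotas: Rivermont 4, Fernley 3, Stonebridge 4 (sum 11, leaving 1 seat).
Remainders in descending order: Fernley 0.637, Stonebridge 0.291, Rivermont 0.072.
The surplus seat goes to Fernley.

Rivermont=4, Fernley=4, Stonebridge=4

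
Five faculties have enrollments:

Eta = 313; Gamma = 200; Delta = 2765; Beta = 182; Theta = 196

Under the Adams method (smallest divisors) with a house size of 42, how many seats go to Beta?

Standard divisor 3656/42 ≈ 87.048; standard quotas: Eta 3.596, Gamma 2.298, Delta 31.764, Beta 2.091, Theta 2.252.
Rounding up gives 4, 3, 32, 3, 3 = 45 seats, so the divisor must be adjusted.
With modified divisor 94: modified quotas Eta 3.330, Gamma 2.128, Delta 29.415, Beta 1.936, Theta 2.085.
Rounding up: Eta 4, Gamma 3, Delta 30, Beta 2, Theta 3 (total 42).
Beta receives 2.

2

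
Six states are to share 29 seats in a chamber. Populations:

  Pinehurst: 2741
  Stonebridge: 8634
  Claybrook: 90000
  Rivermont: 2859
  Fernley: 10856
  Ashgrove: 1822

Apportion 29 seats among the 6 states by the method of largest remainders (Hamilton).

Standard divisor: 116912 ÷ 29 ≈ 4031.448.
Standard quotas: Pinehurst 0.6799, Stonebridge 2.1417, Claybrook 22.3245, Rivermont 0.7092, Fernley 2.6928, Ashgrove 0.4519.
Lower quotas: Pinehurst 0, Stonebridge 2, Claybrook 22, Rivermont 0, Fernley 2, Ashgrove 0 (sum 26, leaving 3 seats).
Remainders in descending order: Rivermont 0.7092, Fernley 0.6928, Pinehurst 0.6799, Ashgrove 0.4519, Claybrook 0.3245, Stonebridge 0.1417.
Largest remainders: Rivermont, Fernley, Pinehurst receive the extra seats.

Pinehurst=1, Stonebridge=2, Claybrook=22, Rivermont=1, Fernley=3, Ashgrove=0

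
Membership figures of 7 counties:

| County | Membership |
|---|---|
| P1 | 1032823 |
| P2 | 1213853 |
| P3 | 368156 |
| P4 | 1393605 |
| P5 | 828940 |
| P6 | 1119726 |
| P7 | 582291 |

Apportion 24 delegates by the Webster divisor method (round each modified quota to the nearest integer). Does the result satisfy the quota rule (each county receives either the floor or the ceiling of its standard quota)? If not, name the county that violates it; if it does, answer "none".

none

Standard quotas: P1 3.791, P2 4.455, P3 1.351, P4 5.115, P5 3.042, P6 4.109, P7 2.137.
Webster allocation: P1 4, P2 5, P3 1, P4 5, P5 3, P6 4, P7 2.
Every allocation lies between the lower and upper quota.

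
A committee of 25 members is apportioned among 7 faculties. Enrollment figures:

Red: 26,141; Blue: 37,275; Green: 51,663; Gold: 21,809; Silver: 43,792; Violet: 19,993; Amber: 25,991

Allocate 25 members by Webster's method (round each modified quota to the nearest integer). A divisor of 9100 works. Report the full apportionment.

With modified divisor 9100: modified quotas Red 2.873, Blue 4.096, Green 5.677, Gold 2.397, Silver 4.812, Violet 2.197, Amber 2.856.
Rounding to the nearest integer: Red 3, Blue 4, Green 6, Gold 2, Silver 5, Violet 2, Amber 3 (total 25).

Red 3, Blue 4, Green 6, Gold 2, Silver 5, Violet 2, Amber 3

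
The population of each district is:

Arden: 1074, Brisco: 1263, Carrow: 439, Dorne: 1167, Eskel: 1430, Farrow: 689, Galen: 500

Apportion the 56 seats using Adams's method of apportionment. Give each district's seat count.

Standard divisor 6562/56 ≈ 117.179; standard quotas: Arden 9.165, Brisco 10.778, Carrow 3.746, Dorne 9.959, Eskel 12.204, Farrow 5.880, Galen 4.267.
Rounding up gives 10, 11, 4, 10, 13, 6, 5 = 59 seats, so the divisor must be adjusted.
With modified divisor 126: modified quotas Arden 8.524, Brisco 10.024, Carrow 3.484, Dorne 9.262, Eskel 11.349, Farrow 5.468, Galen 3.968.
Rounding up: Arden 9, Brisco 11, Carrow 4, Dorne 10, Eskel 12, Farrow 6, Galen 4 (total 56).

Arden=9, Brisco=11, Carrow=4, Dorne=10, Eskel=12, Farrow=6, Galen=4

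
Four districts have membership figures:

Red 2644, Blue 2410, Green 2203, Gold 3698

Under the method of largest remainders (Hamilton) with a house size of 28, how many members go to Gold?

9

Total 10955; standard divisor 10955/28 ≈ 391.25.
Standard quotas: Red 6.758, Blue 6.160, Green 5.631, Gold 9.452.
Lower quotas: Red 6, Blue 6, Green 5, Gold 9 (sum 26, leaving 2 seats).
Remainders in descending order: Red 0.758, Green 0.631, Gold 0.452, Blue 0.160.
The surplus seats go to Red, Green.
Gold receives 9.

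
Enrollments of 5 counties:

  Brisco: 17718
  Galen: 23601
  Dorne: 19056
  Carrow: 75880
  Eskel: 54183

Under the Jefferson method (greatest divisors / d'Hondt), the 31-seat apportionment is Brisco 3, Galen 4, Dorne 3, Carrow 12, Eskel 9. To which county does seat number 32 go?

Carrow

Priority for the next seat is population ÷ (current seats + 1).
Priorities: Brisco 4429.500, Galen 4720.200, Dorne 4764.000, Carrow 5836.923, Eskel 5418.300.
Highest priority: Carrow.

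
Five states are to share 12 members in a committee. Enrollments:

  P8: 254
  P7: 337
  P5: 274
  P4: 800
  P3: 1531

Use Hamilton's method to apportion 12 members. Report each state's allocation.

The standard divisor is 3196/12 ≈ 266.333.
Standard quotas: P8 0.954, P7 1.265, P5 1.029, P4 3.004, P3 5.748.
Lower quotas: P8 0, P7 1, P5 1, P4 3, P3 5 (sum 10, leaving 2 seats).
Remainders in descending order: P8 0.954, P3 0.748, P7 0.265, P5 0.029, P4 0.004.
The surplus seats go to P8, P3.

P8 1, P7 1, P5 1, P4 3, P3 6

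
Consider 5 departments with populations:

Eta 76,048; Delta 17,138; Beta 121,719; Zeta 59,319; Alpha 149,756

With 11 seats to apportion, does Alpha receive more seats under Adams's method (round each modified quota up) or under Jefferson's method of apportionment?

Adams: Eta 2, Delta 1, Beta 3, Zeta 2, Alpha 3.
Jefferson: Eta 2, Delta 0, Beta 4, Zeta 1, Alpha 4.
Alpha gets 3 under Adams and 4 under Jefferson.

Jefferson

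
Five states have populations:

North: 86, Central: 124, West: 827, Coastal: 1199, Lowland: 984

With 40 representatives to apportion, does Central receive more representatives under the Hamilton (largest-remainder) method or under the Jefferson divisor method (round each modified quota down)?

Hamilton: North 1, Central 2, West 10, Coastal 15, Lowland 12.
Jefferson: North 1, Central 1, West 10, Coastal 15, Lowland 13.
Central gets 2 under Hamilton and 1 under Jefferson.

Hamilton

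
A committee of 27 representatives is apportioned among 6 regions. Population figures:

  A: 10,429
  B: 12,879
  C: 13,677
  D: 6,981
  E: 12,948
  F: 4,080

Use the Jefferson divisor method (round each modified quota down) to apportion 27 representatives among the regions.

A 5, B 6, C 6, D 3, E 6, F 1

Standard divisor 60994/27 ≈ 2259.037; standard quotas: A 4.617, B 5.701, C 6.054, D 3.090, E 5.732, F 1.806.
Rounding down gives 4, 5, 6, 3, 5, 1 = 24 seats, so the divisor must be adjusted.
With modified divisor 2063: modified quotas A 5.055, B 6.243, C 6.630, D 3.384, E 6.276, F 1.978.
Rounding down: A 5, B 6, C 6, D 3, E 6, F 1 (total 27).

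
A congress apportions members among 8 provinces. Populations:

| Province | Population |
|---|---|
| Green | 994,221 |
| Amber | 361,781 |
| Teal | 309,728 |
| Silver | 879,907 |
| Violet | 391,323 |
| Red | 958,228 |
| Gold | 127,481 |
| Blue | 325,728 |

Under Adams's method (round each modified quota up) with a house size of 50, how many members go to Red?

10

Standard divisor 4348397/50 ≈ 86967.94; standard quotas: Green 11.432, Amber 4.160, Teal 3.561, Silver 10.118, Violet 4.500, Red 11.018, Gold 1.466, Blue 3.745.
Rounding up gives 12, 5, 4, 11, 5, 12, 2, 4 = 55 seats, so the divisor must be adjusted.
With modified divisor 96800: modified quotas Green 10.271, Amber 3.737, Teal 3.200, Silver 9.090, Violet 4.043, Red 9.899, Gold 1.317, Blue 3.365.
Rounding up: Green 11, Amber 4, Teal 4, Silver 10, Violet 5, Red 10, Gold 2, Blue 4 (total 50).
Red receives 10.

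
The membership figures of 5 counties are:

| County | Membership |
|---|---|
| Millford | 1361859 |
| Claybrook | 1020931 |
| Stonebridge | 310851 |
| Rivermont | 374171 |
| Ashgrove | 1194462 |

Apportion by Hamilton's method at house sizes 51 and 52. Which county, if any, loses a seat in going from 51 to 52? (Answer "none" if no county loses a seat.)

Rivermont

At 51 seats: Millford 16, Claybrook 12, Stonebridge 4, Rivermont 5, Ashgrove 14.
At 52 seats: Millford 17, Claybrook 12, Stonebridge 4, Rivermont 4, Ashgrove 15.
Rivermont drops from 5 to 4.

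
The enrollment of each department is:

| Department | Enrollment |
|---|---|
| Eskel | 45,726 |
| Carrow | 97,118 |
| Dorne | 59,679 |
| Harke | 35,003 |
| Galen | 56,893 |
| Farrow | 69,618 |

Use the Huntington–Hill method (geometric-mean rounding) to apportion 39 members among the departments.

With divisor 9281: modified quotas Eskel 4.927, Carrow 10.464, Dorne 6.430, Harke 3.771, Galen 6.130, Farrow 7.501.
Geometric-mean thresholds: Eskel √(4·5)=4.472, Carrow √(10·11)=10.488, Dorne √(6·7)=6.481, Harke √(3·4)=3.464, Galen √(6·7)=6.481, Farrow √(7·8)=7.483.
Each quota rounded against its threshold gives Eskel 5, Carrow 10, Dorne 6, Harke 4, Galen 6, Farrow 8 (total 39).

Eskel 5, Carrow 10, Dorne 6, Harke 4, Galen 6, Farrow 8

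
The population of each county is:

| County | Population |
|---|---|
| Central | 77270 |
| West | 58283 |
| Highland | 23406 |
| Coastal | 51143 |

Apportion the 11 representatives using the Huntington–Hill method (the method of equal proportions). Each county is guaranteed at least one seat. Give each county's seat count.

Central 4, West 3, Highland 1, Coastal 3

With divisor 19079: modified quotas Central 4.050, West 3.055, Highland 1.227, Coastal 2.681.
Geometric-mean thresholds: Central √(4·5)=4.472, West √(3·4)=3.464, Highland √(1·2)=1.414, Coastal √(2·3)=2.449.
Each quota rounded against its threshold gives Central 4, West 3, Highland 1, Coastal 3 (total 11).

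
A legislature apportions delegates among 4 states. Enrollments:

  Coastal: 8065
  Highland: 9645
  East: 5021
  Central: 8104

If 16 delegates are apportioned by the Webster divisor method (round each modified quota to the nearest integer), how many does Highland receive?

Standard divisor 30835/16 ≈ 1927.188; standard quotas: Coastal 4.185, Highland 5.005, East 2.605, Central 4.205.
Rounding to the nearest integer gives Coastal 4, Highland 5, East 3, Central 4 — total 16, matching the house size, so no adjustment is needed.
Highland receives 5.

5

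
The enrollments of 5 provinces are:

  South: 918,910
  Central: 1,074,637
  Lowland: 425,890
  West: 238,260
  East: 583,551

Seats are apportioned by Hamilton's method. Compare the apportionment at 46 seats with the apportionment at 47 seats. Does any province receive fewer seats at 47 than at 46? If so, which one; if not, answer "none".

West

At 46 seats: South 13, Central 15, Lowland 6, West 4, East 8.
At 47 seats: South 13, Central 16, Lowland 6, West 3, East 9.
West drops from 4 to 3.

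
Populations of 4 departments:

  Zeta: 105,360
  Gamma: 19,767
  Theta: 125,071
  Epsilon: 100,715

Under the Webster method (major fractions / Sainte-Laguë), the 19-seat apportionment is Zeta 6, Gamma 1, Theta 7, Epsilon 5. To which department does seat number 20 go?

Priority for the next seat is population ÷ (current seats + 0.5).
Priorities: Zeta 16209.231, Gamma 13178.000, Theta 16676.133, Epsilon 18311.818.
Highest priority: Epsilon.

Epsilon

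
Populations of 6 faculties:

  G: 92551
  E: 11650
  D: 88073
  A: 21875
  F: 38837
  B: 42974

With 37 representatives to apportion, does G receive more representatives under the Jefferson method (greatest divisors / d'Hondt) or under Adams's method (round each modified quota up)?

Jefferson

Jefferson: G 12, E 1, D 12, A 2, F 5, B 5.
Adams: G 11, E 2, D 11, A 3, F 5, B 5.
G gets 12 under Jefferson and 11 under Adams.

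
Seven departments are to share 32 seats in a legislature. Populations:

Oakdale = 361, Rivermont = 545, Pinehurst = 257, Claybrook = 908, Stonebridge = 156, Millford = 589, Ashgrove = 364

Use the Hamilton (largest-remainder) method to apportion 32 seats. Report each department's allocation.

The standard divisor is 3180/32 ≈ 99.375.
Standard quotas: Oakdale 3.633, Rivermont 5.484, Pinehurst 2.586, Claybrook 9.137, Stonebridge 1.570, Millford 5.927, Ashgrove 3.663.
Lower quotas: Oakdale 3, Rivermont 5, Pinehurst 2, Claybrook 9, Stonebridge 1, Millford 5, Ashgrove 3 (sum 28, leaving 4 seats).
Remainders in descending order: Millford 0.927, Ashgrove 0.663, Oakdale 0.633, Pinehurst 0.586, Stonebridge 0.570, Rivermont 0.484, Claybrook 0.137.
The surplus seats go to Millford, Ashgrove, Oakdale, Pinehurst.

Oakdale: 4, Rivermont: 5, Pinehurst: 3, Claybrook: 9, Stonebridge: 1, Millford: 6, Ashgrove: 4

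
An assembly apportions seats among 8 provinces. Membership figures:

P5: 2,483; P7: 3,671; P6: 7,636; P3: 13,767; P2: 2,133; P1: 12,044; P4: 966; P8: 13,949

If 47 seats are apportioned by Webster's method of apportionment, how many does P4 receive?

Standard divisor 56649/47 ≈ 1205.298; standard quotas: P5 2.060, P7 3.046, P6 6.335, P3 11.422, P2 1.770, P1 9.993, P4 0.801, P8 11.573.
Rounding to the nearest integer gives P5 2, P7 3, P6 6, P3 11, P2 2, P1 10, P4 1, P8 12 — total 47, matching the house size, so no adjustment is needed.
P4 receives 1.

1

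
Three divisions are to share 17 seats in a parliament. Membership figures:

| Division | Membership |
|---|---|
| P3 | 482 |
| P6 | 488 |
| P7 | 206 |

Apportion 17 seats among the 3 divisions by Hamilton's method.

Standard divisor: 1176 ÷ 17 ≈ 69.176.
Standard quotas: P3 6.968, P6 7.054, P7 2.978.
Lower quotas: P3 6, P6 7, P7 2 (sum 15, leaving 2 seats).
Remainders in descending order: P7 0.978, P3 0.968, P6 0.054.
The surplus seats go to P7, P3.

P3 7, P6 7, P7 3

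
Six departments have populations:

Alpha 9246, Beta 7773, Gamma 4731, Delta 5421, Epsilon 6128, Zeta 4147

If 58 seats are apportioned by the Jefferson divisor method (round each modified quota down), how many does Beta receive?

12

Standard divisor 37446/58 ≈ 645.621; standard quotas: Alpha 14.321, Beta 12.040, Gamma 7.328, Delta 8.397, Epsilon 9.492, Zeta 6.423.
Rounding down gives 14, 12, 7, 8, 9, 6 = 56 seats, so the divisor must be adjusted.
With modified divisor 610: modified quotas Alpha 15.157, Beta 12.743, Gamma 7.756, Delta 8.887, Epsilon 10.046, Zeta 6.798.
Rounding down: Alpha 15, Beta 12, Gamma 7, Delta 8, Epsilon 10, Zeta 6 (total 58).
Beta receives 12.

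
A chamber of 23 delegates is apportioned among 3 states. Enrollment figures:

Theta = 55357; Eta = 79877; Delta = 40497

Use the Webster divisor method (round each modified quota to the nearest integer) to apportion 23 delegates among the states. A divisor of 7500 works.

With modified divisor 7500: modified quotas Theta 7.381, Eta 10.650, Delta 5.400.
Rounding to the nearest integer: Theta 7, Eta 11, Delta 5 (total 23).

Theta: 7, Eta: 11, Delta: 5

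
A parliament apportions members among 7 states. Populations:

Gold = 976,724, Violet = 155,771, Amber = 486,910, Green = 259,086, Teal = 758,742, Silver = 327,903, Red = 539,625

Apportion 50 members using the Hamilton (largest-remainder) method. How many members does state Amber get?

7

Total 3504761; standard divisor 3504761/50 ≈ 70095.22.
Standard quotas: Gold 13.9342, Violet 2.2223, Amber 6.9464, Green 3.6962, Teal 10.8244, Silver 4.6780, Red 7.6985.
Lower quotas: Gold 13, Violet 2, Amber 6, Green 3, Teal 10, Silver 4, Red 7 (sum 45, leaving 5 seats).
Remainders in descending order: Amber 0.9464, Gold 0.9342, Teal 0.8244, Red 0.6985, Green 0.6962, Silver 0.6780, Violet 0.2223.
Largest remainders: Amber, Gold, Teal, Red, Green receive the extra seats.
Amber receives 7.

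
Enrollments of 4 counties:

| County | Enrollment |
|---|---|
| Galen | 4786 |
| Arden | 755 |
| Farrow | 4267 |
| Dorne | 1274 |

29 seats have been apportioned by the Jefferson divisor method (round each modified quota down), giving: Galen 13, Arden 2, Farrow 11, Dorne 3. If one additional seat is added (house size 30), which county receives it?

Priority for the next seat is population ÷ (current seats + 1).
Priorities: Galen 341.857, Arden 251.667, Farrow 355.583, Dorne 318.500.
Highest priority: Farrow.

Farrow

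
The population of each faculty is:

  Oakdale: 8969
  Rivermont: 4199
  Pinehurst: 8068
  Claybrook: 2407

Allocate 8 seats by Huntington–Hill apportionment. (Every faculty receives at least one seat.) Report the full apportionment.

Oakdale 3, Rivermont 1, Pinehurst 3, Claybrook 1

With divisor 3131: modified quotas Oakdale 2.865, Rivermont 1.341, Pinehurst 2.577, Claybrook 0.769.
Geometric-mean thresholds: Oakdale √(2·3)=2.449, Rivermont √(1·2)=1.414, Pinehurst √(2·3)=2.449, Claybrook (min 1).
Each quota rounded against its threshold gives Oakdale 3, Rivermont 1, Pinehurst 3, Claybrook 1 (total 8).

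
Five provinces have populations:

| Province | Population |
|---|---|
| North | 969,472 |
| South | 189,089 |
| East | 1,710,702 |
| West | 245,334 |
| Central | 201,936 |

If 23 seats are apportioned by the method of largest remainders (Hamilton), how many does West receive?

The standard divisor is 3316533/23 ≈ 144197.087.
Standard quotas: North 6.7232, South 1.3113, East 11.8636, West 1.7014, Central 1.4004.
Lower quotas: North 6, South 1, East 11, West 1, Central 1 (sum 20, leaving 3 seats).
Remainders in descending order: East 0.8636, North 0.7232, West 0.7014, Central 0.4004, South 0.3113.
The surplus seats go to East, North, West.
West receives 2.

2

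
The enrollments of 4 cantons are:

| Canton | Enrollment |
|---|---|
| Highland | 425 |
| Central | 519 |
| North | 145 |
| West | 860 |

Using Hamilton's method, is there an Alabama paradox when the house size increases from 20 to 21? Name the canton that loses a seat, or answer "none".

North

At 20 seats: Highland 4, Central 5, North 2, West 9.
At 21 seats: Highland 5, Central 6, North 1, West 9.
North drops from 2 to 1.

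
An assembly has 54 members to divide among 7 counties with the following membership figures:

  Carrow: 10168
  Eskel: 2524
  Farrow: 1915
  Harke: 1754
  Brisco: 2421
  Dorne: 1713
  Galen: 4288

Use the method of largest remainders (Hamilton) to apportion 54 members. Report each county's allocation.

Total 24783; standard divisor 24783/54 ≈ 458.944.
Standard quotas: Carrow 22.1552, Eskel 5.4996, Farrow 4.1726, Harke 3.8218, Brisco 5.2751, Dorne 3.7325, Galen 9.3432.
Lower quotas: Carrow 22, Eskel 5, Farrow 4, Harke 3, Brisco 5, Dorne 3, Galen 9 (sum 51, leaving 3 seats).
Remainders in descending order: Harke 0.8218, Dorne 0.7325, Eskel 0.4996, Galen 0.3432, Brisco 0.2751, Farrow 0.1726, Carrow 0.1552.
The surplus seats go to Harke, Dorne, Eskel.

Carrow=22, Eskel=6, Farrow=4, Harke=4, Brisco=5, Dorne=4, Galen=9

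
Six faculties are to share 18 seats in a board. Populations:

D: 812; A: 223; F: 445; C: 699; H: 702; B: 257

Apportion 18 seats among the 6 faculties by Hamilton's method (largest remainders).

The standard divisor is 3138/18 ≈ 174.333.
Standard quotas: D 4.658, A 1.279, F 2.553, C 4.010, H 4.027, B 1.474.
Lower quotas: D 4, A 1, F 2, C 4, H 4, B 1 (sum 16, leaving 2 seats).
Remainders in descending order: D 0.658, F 0.553, B 0.474, A 0.279, H 0.027, C 0.010.
The surplus seats go to D, F.

D: 5, A: 1, F: 3, C: 4, H: 4, B: 1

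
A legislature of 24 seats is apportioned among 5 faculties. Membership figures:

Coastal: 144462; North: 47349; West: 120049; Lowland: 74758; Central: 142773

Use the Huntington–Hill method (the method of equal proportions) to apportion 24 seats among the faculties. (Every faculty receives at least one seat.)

With divisor 21974: modified quotas Coastal 6.574, North 2.155, West 5.463, Lowland 3.402, Central 6.497.
Geometric-mean thresholds: Coastal √(6·7)=6.481, North √(2·3)=2.449, West √(5·6)=5.477, Lowland √(3·4)=3.464, Central √(6·7)=6.481.
Each quota rounded against its threshold gives Coastal 7, North 2, West 5, Lowland 3, Central 7 (total 24).

Coastal=7, North=2, West=5, Lowland=3, Central=7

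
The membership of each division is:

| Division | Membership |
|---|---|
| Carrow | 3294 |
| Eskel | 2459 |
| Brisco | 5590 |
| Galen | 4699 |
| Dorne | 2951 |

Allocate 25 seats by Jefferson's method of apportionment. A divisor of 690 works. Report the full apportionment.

With modified divisor 690: modified quotas Carrow 4.774, Eskel 3.564, Brisco 8.101, Galen 6.810, Dorne 4.277.
Rounding down: Carrow 4, Eskel 3, Brisco 8, Galen 6, Dorne 4 (total 25).

Carrow 4; Eskel 3; Brisco 8; Galen 6; Dorne 4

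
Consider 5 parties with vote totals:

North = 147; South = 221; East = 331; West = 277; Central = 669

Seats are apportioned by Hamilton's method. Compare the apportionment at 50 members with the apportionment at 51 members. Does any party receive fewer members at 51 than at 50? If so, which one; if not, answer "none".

North

At 50 seats: North 5, South 7, East 10, West 8, Central 20.
At 51 seats: North 4, South 7, East 10, West 9, Central 21.
North drops from 5 to 4.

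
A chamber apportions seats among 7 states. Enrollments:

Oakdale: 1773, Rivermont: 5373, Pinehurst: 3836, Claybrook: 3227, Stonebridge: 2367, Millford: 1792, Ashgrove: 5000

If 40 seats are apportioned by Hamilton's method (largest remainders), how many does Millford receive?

Total 23368; standard divisor 23368/40 ≈ 584.2.
Standard quotas: Oakdale 3.0349, Rivermont 9.1972, Pinehurst 6.5662, Claybrook 5.5238, Stonebridge 4.0517, Millford 3.0674, Ashgrove 8.5587.
Lower quotas: Oakdale 3, Rivermont 9, Pinehurst 6, Claybrook 5, Stonebridge 4, Millford 3, Ashgrove 8 (sum 38, leaving 2 seats).
Remainders in descending order: Pinehurst 0.5662, Ashgrove 0.5587, Claybrook 0.5238, Rivermont 0.1972, Millford 0.0674, Stonebridge 0.0517, Oakdale 0.0349.
The surplus seats go to Pinehurst, Ashgrove.
Millford receives 3.

3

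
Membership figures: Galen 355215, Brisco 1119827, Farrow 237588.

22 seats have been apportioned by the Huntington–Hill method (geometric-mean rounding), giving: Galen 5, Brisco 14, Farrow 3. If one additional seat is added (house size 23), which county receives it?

Priority for the next seat is population ÷ (√(s·(s+1))).
Priorities: Galen 64853.089, Brisco 77275.405, Farrow 68585.748.
Highest priority: Brisco.

Brisco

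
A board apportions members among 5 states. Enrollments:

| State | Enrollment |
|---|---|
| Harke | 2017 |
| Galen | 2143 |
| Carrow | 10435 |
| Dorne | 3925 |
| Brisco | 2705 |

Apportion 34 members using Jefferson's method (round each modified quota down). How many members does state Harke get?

3

Standard divisor 21225/34 ≈ 624.265; standard quotas: Harke 3.231, Galen 3.433, Carrow 16.716, Dorne 6.287, Brisco 4.333.
Rounding down gives 3, 3, 16, 6, 4 = 32 seats, so the divisor must be adjusted.
With modified divisor 570: modified quotas Harke 3.539, Galen 3.760, Carrow 18.307, Dorne 6.886, Brisco 4.746.
Rounding down: Harke 3, Galen 3, Carrow 18, Dorne 6, Brisco 4 (total 34).
Harke receives 3.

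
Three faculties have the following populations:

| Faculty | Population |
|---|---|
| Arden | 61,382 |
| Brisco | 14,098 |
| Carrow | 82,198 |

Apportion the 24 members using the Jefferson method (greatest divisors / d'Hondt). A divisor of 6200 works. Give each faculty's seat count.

With modified divisor 6200: modified quotas Arden 9.900, Brisco 2.274, Carrow 13.258.
Rounding down: Arden 9, Brisco 2, Carrow 13 (total 24).

Arden: 9; Brisco: 2; Carrow: 13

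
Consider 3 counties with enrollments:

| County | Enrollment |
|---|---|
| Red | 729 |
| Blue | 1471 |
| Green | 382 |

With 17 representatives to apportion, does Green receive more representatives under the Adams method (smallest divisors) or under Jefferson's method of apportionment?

Adams: Red 5, Blue 9, Green 3.
Jefferson: Red 5, Blue 10, Green 2.
Green gets 3 under Adams and 2 under Jefferson.

Adams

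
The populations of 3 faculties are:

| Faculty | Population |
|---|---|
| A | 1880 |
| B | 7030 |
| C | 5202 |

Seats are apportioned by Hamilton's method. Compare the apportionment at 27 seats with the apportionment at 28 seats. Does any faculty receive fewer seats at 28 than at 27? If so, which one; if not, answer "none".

none

At 27 seats: A 4, B 13, C 10.
At 28 seats: A 4, B 14, C 10.
No faculty's allocation decreased.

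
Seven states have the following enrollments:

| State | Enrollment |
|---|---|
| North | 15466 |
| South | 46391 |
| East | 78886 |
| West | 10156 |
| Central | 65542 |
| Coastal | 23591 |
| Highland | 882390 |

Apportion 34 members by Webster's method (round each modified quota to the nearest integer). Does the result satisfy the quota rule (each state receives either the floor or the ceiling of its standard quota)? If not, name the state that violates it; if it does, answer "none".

Highland

Standard quotas: North 0.468, South 1.405, East 2.390, West 0.308, Central 1.985, Coastal 0.715, Highland 26.729.
Webster allocation: North 0, South 1, East 2, West 0, Central 2, Coastal 1, Highland 28.
Highland has quota 26.729 (lower 26, upper 27) but receives 28 — outside the quota interval.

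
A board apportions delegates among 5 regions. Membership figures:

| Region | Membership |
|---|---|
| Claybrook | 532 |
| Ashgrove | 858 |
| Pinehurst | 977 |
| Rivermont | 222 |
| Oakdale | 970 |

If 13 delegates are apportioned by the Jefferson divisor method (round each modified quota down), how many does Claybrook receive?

2

Standard divisor 3559/13 ≈ 273.769; standard quotas: Claybrook 1.943, Ashgrove 3.134, Pinehurst 3.569, Rivermont 0.811, Oakdale 3.543.
Rounding down gives 1, 3, 3, 0, 3 = 10 seats, so the divisor must be adjusted.
With modified divisor 230: modified quotas Claybrook 2.313, Ashgrove 3.730, Pinehurst 4.248, Rivermont 0.965, Oakdale 4.217.
Rounding down: Claybrook 2, Ashgrove 3, Pinehurst 4, Rivermont 0, Oakdale 4 (total 13).
Claybrook receives 2.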